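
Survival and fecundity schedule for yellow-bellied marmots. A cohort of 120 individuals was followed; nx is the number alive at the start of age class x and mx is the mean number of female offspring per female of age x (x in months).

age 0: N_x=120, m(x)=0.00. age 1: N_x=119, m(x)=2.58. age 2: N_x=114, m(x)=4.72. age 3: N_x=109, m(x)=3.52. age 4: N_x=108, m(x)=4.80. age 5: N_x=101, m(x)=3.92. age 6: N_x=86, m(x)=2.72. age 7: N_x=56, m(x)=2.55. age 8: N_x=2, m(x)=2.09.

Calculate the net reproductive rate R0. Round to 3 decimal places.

21.033

lx = nx/n0 = nx/120: 1, 0.99167…, 0.95, 0.90833…, 0.9, 0.84167…, 0.71667…, 0.46667…, 0.01667…
lx·mx by age: 0, 2.5585…, 4.484, 3.197333…, 4.32, 3.299333…, 1.949333…, 1.19…, 0.034833…
R0 = Σ lx·mx = 21.033333… → 21.033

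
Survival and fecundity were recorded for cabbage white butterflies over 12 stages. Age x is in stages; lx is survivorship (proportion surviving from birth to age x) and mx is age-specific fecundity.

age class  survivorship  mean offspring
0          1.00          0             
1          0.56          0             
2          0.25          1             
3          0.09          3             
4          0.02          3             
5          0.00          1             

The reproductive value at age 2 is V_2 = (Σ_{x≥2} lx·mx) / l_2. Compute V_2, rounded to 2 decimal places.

lx·mx for x ≥ 2: 0.25, 0.27, 0.06, 0 → sum = 0.58
V_2 = 0.58 / l_2 = 0.58 / 0.25 = 2.32 → 2.32

2.32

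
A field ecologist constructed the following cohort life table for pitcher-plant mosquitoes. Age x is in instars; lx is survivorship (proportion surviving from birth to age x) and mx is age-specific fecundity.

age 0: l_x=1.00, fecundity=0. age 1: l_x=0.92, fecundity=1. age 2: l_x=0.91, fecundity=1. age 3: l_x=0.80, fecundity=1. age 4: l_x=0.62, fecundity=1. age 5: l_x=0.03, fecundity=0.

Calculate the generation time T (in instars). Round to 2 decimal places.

2.34

lx·mx: 0, 0.92, 0.91, 0.8, 0.62, 0 → R0 = 3.25
x·lx·mx: 0, 0.92, 1.82, 2.4, 2.48, 0 → Σ = 7.62
T = 7.62 / 3.25 = 2.344615… → 2.34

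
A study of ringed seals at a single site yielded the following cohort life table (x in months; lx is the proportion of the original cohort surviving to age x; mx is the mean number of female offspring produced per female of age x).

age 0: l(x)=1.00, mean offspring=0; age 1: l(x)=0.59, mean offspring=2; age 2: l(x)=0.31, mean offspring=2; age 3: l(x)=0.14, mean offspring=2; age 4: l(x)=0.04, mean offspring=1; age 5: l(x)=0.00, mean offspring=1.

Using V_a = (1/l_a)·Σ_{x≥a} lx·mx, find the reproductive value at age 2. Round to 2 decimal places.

lx·mx for x ≥ 2: 0.62, 0.28, 0.04, 0 → sum = 0.94
V_2 = 0.94 / l_2 = 0.94 / 0.31 = 3.032258… → 3.03

3.03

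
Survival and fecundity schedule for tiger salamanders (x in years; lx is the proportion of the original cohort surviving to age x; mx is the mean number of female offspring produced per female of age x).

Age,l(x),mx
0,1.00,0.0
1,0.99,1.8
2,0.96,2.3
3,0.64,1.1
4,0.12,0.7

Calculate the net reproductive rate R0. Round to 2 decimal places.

4.78

lx·mx by age: 0, 1.782, 2.208, 0.704, 0.084
R0 = Σ lx·mx = 4.778 → 4.78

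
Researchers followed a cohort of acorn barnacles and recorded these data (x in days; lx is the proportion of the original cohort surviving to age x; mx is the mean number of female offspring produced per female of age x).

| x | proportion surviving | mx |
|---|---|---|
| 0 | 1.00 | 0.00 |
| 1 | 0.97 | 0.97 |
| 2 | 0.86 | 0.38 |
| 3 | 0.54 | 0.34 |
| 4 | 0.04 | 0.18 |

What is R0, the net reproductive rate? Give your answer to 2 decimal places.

1.46

lx·mx by age: 0, 0.9409, 0.3268, 0.1836, 0.0072
R0 = Σ lx·mx = 1.4585 → 1.46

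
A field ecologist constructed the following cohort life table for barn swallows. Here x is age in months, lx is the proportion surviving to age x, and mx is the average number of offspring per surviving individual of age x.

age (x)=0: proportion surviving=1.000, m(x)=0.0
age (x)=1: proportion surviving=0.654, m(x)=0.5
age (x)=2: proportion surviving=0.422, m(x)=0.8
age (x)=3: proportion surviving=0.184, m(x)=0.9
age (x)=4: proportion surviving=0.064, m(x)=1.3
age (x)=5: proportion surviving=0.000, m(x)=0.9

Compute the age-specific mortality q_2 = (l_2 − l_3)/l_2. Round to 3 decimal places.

0.564

q_2 = (l_2 − l_3) / l_2 = (0.422 − 0.184) / 0.422
     = 0.238 / 0.422 = 0.563981… → 0.564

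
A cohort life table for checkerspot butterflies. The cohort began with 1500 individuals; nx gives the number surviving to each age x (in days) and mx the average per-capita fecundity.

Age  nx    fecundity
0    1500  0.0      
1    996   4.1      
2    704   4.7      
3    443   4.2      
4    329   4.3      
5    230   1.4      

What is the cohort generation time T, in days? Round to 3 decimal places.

lx = nx/n0 = nx/1500: 1, 0.664, 0.46933…, 0.29533…, 0.21933…, 0.15333…
lx·mx: 0, 2.7224, 2.205867…, 1.2404…, 0.943133…, 0.214667… → R0 = 7.326467…
x·lx·mx: 0, 2.7224, 4.411733…, 3.7212…, 3.772533…, 1.073333… → Σ = 15.7012…
T = 15.7012… / 7.326467… = 2.143079… → 2.143

2.143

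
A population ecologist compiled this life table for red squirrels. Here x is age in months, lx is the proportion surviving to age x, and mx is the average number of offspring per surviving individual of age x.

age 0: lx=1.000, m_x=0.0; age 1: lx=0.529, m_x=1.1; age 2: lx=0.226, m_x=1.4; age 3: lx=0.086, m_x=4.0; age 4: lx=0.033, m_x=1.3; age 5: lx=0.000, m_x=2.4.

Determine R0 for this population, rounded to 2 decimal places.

lx·mx by age: 0, 0.5819, 0.3164, 0.344, 0.0429, 0
R0 = Σ lx·mx = 1.2852 → 1.29

1.29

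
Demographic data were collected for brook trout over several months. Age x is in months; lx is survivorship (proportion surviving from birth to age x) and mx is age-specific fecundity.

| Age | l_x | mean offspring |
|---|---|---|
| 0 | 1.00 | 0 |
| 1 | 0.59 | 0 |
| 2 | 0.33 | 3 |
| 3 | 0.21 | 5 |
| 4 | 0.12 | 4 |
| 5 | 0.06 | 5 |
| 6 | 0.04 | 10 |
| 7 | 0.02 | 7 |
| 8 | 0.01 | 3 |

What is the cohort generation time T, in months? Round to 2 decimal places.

3.59

lx·mx: 0, 0, 0.99, 1.05, 0.48, 0.3, 0.4, 0.14, 0.03 → R0 = 3.39
x·lx·mx: 0, 0, 1.98, 3.15, 1.92, 1.5, 2.4, 0.98, 0.24 → Σ = 12.17
T = 12.17 / 3.39 = 3.589971… → 3.59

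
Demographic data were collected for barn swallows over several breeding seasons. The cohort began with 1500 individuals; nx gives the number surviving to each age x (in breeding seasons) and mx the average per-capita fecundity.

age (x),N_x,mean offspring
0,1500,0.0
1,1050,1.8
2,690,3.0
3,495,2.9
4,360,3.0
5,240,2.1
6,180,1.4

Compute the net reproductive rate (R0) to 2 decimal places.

lx = nx/n0 = nx/1500: 1, 0.7, 0.46, 0.33, 0.24, 0.16, 0.12
lx·mx by age: 0, 1.26, 1.38, 0.957, 0.72, 0.336, 0.168
R0 = Σ lx·mx = 4.821 → 4.82

4.82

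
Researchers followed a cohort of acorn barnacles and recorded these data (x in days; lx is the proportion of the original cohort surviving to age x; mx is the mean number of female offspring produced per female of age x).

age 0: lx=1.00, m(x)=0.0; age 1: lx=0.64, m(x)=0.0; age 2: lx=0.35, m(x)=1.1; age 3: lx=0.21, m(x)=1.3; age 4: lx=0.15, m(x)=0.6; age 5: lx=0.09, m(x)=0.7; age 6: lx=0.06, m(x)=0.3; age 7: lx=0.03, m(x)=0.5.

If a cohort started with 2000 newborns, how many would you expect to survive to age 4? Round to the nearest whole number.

Expected survivors = N0 · l_4 = 2000 × 0.15 = 300 → 300

300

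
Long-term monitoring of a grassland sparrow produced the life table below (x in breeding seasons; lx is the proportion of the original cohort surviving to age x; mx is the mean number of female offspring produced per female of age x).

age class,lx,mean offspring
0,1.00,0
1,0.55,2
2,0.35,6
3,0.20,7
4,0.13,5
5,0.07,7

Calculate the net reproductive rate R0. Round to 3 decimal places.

5.740

lx·mx by age: 0, 1.1, 2.1, 1.4, 0.65, 0.49
R0 = Σ lx·mx = 5.74 → 5.740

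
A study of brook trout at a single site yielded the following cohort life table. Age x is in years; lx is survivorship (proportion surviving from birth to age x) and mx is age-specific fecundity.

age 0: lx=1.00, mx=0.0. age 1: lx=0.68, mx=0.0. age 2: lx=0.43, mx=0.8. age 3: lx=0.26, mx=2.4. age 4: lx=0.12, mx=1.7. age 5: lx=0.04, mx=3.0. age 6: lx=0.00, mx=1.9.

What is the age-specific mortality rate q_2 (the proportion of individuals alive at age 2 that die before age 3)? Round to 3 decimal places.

0.395

q_2 = (l_2 − l_3) / l_2 = (0.43 − 0.26) / 0.43
     = 0.17 / 0.43 = 0.395349… → 0.395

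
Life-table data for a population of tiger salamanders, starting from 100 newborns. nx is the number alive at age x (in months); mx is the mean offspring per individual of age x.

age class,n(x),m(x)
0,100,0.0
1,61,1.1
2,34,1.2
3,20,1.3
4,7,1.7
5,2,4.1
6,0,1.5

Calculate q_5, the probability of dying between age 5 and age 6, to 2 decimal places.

1.00

lx = nx/n0 = nx/100: 1, 0.61, 0.34, 0.2, 0.07, 0.02, 0
q_5 = (l_5 − l_6) / l_5 = (0.02 − 0) / 0.02
     = 0.02 / 0.02 = 1 → 1.00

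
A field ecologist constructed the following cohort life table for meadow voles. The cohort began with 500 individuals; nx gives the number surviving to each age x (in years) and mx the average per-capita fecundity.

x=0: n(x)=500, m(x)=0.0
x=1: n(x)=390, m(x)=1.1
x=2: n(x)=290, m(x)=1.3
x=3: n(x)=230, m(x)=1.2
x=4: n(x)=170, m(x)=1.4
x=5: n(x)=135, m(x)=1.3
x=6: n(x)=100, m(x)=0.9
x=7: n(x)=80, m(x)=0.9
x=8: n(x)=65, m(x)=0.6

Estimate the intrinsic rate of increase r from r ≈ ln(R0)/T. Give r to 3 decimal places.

lx = nx/n0 = nx/500: 1, 0.78, 0.58, 0.46, 0.34, 0.27, 0.2, 0.16, 0.13
R0 = Σ lx·mx = 0 + 0.858 + 0.754 + 0.552 + 0.476 + 0.351 + 0.18 + 0.144 + 0.078 = 3.393
Σ x·lx·mx = 10.393; T = 10.393/3.393 = 3.06307…
r ≈ ln(R0)/T = ln(3.393)/3.06307… = 0.39885… → 0.399

0.399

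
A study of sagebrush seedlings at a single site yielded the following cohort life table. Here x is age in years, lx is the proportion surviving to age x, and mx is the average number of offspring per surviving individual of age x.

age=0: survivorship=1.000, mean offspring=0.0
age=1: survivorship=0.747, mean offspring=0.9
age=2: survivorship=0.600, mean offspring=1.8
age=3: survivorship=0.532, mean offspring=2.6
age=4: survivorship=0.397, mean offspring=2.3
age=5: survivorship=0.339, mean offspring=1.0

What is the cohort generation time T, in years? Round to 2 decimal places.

2.81

lx·mx: 0, 0.6723, 1.08, 1.3832, 0.9131, 0.339 → R0 = 4.3876
x·lx·mx: 0, 0.6723, 2.16, 4.1496, 3.6524, 1.695 → Σ = 12.3293
T = 12.3293 / 4.3876 = 2.810033… → 2.81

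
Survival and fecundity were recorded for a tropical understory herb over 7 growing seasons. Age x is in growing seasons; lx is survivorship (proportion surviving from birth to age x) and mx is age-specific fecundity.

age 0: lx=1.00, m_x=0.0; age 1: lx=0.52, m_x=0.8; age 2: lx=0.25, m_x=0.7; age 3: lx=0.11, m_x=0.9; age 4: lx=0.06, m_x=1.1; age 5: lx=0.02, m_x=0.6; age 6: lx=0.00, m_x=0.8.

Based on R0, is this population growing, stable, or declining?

R0 = Σ lx·mx = 0 + 0.416 + 0.175 + 0.099 + 0.066 + 0.012 + 0 = 0.768
R0 < 1, so the population is declining.

declining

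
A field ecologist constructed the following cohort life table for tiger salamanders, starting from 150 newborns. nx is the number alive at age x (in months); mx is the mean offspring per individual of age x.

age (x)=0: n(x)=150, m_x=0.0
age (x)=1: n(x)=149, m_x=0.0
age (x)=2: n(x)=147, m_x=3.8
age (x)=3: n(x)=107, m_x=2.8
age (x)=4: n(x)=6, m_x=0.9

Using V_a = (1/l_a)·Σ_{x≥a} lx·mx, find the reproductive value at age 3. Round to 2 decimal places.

2.85

lx = nx/n0 = nx/150: 1, 0.99333…, 0.98, 0.71333…, 0.04
lx·mx for x ≥ 3: 1.997333…, 0.036 → sum = 2.033333…
V_3 = 2.033333… / l_3 = 2.033333… / 0.713333… = 2.850467… → 2.85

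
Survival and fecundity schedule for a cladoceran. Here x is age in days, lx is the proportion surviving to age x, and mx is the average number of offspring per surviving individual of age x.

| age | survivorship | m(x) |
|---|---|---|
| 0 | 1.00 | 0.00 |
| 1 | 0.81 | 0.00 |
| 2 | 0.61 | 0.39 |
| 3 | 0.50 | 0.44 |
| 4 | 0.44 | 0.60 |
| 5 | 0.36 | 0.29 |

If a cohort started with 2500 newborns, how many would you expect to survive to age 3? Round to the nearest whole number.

1250

Expected survivors = N0 · l_3 = 2500 × 0.50 = 1250 → 1250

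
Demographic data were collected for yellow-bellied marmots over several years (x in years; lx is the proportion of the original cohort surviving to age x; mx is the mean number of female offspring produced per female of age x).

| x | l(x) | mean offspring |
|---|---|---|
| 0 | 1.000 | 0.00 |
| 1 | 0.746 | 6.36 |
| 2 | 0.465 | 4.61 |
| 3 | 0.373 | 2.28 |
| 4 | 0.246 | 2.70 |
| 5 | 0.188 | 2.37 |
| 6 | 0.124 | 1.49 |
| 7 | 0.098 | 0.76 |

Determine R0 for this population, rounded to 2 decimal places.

lx·mx by age: 0, 4.74456, 2.14365, 0.85044, 0.6642, 0.44556, 0.18476, 0.07448
R0 = Σ lx·mx = 9.10765 → 9.11

9.11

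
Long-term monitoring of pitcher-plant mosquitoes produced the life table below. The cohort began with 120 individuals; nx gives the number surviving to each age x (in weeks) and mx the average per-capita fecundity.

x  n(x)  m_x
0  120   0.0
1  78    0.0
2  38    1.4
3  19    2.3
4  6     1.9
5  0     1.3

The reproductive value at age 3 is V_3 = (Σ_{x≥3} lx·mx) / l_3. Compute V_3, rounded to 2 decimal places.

lx = nx/n0 = nx/120: 1, 0.65, 0.31667…, 0.15833…, 0.05, 0
lx·mx for x ≥ 3: 0.364167…, 0.095, 0 → sum = 0.459167…
V_3 = 0.459167… / l_3 = 0.459167… / 0.158333… = 2.9… → 2.90

2.90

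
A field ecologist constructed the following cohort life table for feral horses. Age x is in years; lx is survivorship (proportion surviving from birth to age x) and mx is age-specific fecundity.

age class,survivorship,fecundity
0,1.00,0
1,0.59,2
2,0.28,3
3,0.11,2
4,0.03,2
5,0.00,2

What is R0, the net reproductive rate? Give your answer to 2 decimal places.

lx·mx by age: 0, 1.18, 0.84, 0.22, 0.06, 0
R0 = Σ lx·mx = 2.3 → 2.30

2.30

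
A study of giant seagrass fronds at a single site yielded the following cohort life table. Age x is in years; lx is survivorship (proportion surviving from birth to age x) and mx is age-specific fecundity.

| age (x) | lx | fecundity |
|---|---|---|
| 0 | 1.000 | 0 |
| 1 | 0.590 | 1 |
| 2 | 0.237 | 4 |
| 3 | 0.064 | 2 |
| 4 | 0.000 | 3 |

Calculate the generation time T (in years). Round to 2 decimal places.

1.72

lx·mx: 0, 0.59, 0.948, 0.128, 0 → R0 = 1.666
x·lx·mx: 0, 0.59, 1.896, 0.384, 0 → Σ = 2.87
T = 2.87 / 1.666 = 1.722689… → 1.72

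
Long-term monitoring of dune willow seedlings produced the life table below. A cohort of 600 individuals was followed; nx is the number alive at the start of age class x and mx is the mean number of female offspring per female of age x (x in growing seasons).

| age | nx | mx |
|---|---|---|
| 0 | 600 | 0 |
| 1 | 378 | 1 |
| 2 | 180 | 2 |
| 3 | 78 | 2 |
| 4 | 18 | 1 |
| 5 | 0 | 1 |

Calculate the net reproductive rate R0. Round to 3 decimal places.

1.520

lx = nx/n0 = nx/600: 1, 0.63, 0.3, 0.13, 0.03, 0
lx·mx by age: 0, 0.63, 0.6, 0.26, 0.03, 0
R0 = Σ lx·mx = 1.52 → 1.520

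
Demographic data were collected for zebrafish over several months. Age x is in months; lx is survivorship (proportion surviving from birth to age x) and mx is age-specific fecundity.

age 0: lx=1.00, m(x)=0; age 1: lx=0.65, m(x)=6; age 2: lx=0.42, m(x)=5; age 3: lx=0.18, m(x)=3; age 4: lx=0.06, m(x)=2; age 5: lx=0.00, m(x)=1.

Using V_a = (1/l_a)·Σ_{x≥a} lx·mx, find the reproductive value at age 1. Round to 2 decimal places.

10.25

lx·mx for x ≥ 1: 3.9, 2.1, 0.54, 0.12, 0 → sum = 6.66
V_1 = 6.66 / l_1 = 6.66 / 0.65 = 10.246154… → 10.25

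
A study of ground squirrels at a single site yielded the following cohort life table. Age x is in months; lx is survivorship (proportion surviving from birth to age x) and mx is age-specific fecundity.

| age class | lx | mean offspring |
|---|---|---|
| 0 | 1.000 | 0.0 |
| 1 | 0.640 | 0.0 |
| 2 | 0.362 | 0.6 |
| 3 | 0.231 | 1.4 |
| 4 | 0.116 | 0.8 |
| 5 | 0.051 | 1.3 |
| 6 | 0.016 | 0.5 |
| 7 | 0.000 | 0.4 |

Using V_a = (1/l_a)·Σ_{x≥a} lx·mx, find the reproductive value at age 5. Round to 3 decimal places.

1.457

lx·mx for x ≥ 5: 0.0663, 0.008, 0 → sum = 0.0743
V_5 = 0.0743 / l_5 = 0.0743 / 0.051 = 1.456863… → 1.457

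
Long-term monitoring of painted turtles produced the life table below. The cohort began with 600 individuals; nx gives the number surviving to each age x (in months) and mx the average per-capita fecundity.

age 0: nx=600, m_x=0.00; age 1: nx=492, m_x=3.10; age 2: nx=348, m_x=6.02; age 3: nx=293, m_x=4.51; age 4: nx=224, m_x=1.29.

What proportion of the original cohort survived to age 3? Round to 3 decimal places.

0.488

l_3 = n_3/n_0 = 293/600 = 0.488333… → 0.488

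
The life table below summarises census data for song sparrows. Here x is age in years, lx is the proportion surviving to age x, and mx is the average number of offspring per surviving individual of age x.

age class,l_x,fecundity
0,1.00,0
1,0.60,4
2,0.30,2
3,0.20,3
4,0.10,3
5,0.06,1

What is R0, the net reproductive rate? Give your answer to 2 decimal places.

3.96

lx·mx by age: 0, 2.4, 0.6, 0.6, 0.3, 0.06
R0 = Σ lx·mx = 3.96 → 3.96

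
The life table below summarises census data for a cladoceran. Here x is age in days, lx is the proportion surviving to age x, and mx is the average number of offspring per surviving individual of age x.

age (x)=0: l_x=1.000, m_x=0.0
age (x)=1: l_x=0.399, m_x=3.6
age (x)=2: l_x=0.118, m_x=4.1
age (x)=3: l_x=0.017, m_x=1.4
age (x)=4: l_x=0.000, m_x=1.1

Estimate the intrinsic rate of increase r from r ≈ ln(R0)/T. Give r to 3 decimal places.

R0 = Σ lx·mx = 0 + 1.4364 + 0.4838 + 0.0238 + 0 = 1.944
Σ x·lx·mx = 2.4754; T = 2.4754/1.944 = 1.27335…
r ≈ ln(R0)/T = ln(1.944)/1.27335… = 0.52204… → 0.522

0.522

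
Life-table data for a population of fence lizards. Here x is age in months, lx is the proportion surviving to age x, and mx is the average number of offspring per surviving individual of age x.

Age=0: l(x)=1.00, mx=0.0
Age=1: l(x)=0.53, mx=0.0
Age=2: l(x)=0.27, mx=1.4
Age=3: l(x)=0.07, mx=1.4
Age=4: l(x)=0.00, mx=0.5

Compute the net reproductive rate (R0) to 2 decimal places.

lx·mx by age: 0, 0, 0.378, 0.098, 0
R0 = Σ lx·mx = 0.476 → 0.48

0.48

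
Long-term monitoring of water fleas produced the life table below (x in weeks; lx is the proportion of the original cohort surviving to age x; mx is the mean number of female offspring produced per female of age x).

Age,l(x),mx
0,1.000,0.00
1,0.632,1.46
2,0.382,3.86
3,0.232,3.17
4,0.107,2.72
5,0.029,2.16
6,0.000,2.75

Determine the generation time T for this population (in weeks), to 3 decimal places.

2.167

lx·mx: 0, 0.92272, 1.47452, 0.73544, 0.29104, 0.06264, 0 → R0 = 3.48636
x·lx·mx: 0, 0.92272, 2.94904, 2.20632, 1.16416, 0.3132, 0 → Σ = 7.55544
T = 7.55544 / 3.48636 = 2.167143… → 2.167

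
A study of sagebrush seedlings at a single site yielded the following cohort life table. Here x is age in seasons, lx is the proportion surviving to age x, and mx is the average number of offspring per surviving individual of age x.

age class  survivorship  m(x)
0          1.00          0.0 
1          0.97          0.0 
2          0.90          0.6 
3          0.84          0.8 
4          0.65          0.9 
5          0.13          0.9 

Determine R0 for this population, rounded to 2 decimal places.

lx·mx by age: 0, 0, 0.54, 0.672, 0.585, 0.117
R0 = Σ lx·mx = 1.914 → 1.91

1.91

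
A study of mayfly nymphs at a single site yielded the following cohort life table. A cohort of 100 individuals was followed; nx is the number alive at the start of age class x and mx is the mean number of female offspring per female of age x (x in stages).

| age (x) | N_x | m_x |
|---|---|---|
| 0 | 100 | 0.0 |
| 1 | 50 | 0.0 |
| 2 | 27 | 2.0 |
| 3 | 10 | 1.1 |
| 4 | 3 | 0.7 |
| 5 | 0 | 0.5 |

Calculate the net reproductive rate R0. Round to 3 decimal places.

0.671

lx = nx/n0 = nx/100: 1, 0.5, 0.27, 0.1, 0.03, 0
lx·mx by age: 0, 0, 0.54, 0.11, 0.021, 0
R0 = Σ lx·mx = 0.671 → 0.671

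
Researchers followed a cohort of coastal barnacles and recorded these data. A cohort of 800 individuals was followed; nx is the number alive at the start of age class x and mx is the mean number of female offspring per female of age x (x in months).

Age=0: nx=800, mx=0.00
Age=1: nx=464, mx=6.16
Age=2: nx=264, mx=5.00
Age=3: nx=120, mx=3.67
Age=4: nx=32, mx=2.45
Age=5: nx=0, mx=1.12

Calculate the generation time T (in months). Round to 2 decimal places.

1.52

lx = nx/n0 = nx/800: 1, 0.58, 0.33, 0.15, 0.04, 0
lx·mx: 0, 3.5728, 1.65, 0.5505, 0.098, 0 → R0 = 5.8713
x·lx·mx: 0, 3.5728, 3.3, 1.6515, 0.392, 0 → Σ = 8.9163
T = 8.9163 / 5.8713 = 1.518624… → 1.52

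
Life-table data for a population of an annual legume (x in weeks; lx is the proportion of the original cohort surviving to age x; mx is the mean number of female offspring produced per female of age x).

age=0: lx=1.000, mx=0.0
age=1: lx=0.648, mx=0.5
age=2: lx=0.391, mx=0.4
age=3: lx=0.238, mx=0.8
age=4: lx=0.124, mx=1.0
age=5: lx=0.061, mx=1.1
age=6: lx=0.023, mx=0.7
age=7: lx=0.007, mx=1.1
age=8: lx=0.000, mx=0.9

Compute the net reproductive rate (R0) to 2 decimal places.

lx·mx by age: 0, 0.324, 0.1564, 0.1904, 0.124, 0.0671, 0.0161, 0.0077, 0
R0 = Σ lx·mx = 0.8857 → 0.89

0.89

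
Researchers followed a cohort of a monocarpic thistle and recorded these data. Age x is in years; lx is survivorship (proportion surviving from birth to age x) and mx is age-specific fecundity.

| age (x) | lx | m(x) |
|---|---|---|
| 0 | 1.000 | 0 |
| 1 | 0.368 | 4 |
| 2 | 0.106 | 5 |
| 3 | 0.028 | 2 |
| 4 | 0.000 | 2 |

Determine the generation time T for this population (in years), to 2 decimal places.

1.31

lx·mx: 0, 1.472, 0.53, 0.056, 0 → R0 = 2.058
x·lx·mx: 0, 1.472, 1.06, 0.168, 0 → Σ = 2.7
T = 2.7 / 2.058 = 1.311953… → 1.31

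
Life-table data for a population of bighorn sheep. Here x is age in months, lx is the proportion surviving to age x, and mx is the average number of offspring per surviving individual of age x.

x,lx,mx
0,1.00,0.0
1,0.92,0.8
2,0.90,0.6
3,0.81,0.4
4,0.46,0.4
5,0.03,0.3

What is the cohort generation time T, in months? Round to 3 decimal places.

lx·mx: 0, 0.736, 0.54, 0.324, 0.184, 0.009 → R0 = 1.793
x·lx·mx: 0, 0.736, 1.08, 0.972, 0.736, 0.045 → Σ = 3.569
T = 3.569 / 1.793 = 1.990519… → 1.991

1.991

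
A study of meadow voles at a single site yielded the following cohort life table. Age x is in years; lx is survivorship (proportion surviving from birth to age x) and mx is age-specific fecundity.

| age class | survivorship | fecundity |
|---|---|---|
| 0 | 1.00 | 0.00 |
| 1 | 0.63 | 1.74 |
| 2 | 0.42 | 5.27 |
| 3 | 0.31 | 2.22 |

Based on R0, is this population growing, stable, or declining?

R0 = Σ lx·mx = 0 + 1.0962 + 2.2134 + 0.6882 = 3.9978
R0 > 1, so the population is growing.

growing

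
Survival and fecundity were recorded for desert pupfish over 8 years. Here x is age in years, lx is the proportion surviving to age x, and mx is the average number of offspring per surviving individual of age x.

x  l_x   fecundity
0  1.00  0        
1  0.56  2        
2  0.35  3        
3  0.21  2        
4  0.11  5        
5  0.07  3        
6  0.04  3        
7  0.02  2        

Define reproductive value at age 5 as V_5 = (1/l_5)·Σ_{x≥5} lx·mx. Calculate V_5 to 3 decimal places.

5.286

lx·mx for x ≥ 5: 0.21, 0.12, 0.04 → sum = 0.37
V_5 = 0.37 / l_5 = 0.37 / 0.07 = 5.285714… → 5.286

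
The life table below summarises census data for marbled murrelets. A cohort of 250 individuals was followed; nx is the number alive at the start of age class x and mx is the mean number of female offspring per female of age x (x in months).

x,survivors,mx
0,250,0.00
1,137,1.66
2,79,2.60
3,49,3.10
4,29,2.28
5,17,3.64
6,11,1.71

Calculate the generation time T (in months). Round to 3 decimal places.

lx = nx/n0 = nx/250: 1, 0.548, 0.316, 0.196, 0.116, 0.068, 0.044
lx·mx: 0, 0.90968, 0.8216, 0.6076, 0.26448, 0.24752, 0.07524 → R0 = 2.92612
x·lx·mx: 0, 0.90968, 1.6432, 1.8228, 1.05792, 1.2376, 0.45144 → Σ = 7.12264
T = 7.12264 / 2.92612 = 2.434159… → 2.434

2.434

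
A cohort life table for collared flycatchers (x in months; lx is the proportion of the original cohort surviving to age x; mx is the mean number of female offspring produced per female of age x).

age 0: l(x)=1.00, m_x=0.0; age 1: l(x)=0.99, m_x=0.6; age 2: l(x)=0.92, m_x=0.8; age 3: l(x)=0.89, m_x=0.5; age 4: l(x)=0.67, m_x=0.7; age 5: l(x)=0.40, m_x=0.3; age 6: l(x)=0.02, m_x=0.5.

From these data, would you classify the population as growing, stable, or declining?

growing

R0 = Σ lx·mx = 0 + 0.594 + 0.736 + 0.445 + 0.469 + 0.12 + 0.01 = 2.374
R0 > 1, so the population is growing.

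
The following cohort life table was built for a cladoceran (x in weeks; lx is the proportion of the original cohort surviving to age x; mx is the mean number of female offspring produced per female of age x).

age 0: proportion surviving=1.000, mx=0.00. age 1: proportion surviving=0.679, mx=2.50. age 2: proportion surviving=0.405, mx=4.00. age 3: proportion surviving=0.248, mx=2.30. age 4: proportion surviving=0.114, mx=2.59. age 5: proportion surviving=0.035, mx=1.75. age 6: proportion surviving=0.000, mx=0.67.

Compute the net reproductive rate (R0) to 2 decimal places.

lx·mx by age: 0, 1.6975, 1.62, 0.5704, 0.29526, 0.06125, 0
R0 = Σ lx·mx = 4.24441 → 4.24

4.24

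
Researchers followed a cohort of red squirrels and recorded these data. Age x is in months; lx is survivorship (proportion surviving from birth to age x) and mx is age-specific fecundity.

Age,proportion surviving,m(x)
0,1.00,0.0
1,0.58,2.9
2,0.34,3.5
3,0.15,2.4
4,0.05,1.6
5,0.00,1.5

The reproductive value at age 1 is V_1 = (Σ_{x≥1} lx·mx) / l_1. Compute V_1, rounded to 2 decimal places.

lx·mx for x ≥ 1: 1.682, 1.19, 0.36, 0.08, 0 → sum = 3.312
V_1 = 3.312 / l_1 = 3.312 / 0.58 = 5.710345… → 5.71

5.71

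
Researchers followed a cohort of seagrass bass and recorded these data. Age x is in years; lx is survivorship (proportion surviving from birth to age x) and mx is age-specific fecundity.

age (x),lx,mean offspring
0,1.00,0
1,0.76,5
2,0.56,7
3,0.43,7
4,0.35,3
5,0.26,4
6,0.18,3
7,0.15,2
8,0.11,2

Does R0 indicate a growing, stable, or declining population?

growing

R0 = Σ lx·mx = 0 + 3.8 + 3.92 + 3.01 + 1.05 + 1.04 + 0.54 + 0.3 + 0.22 = 13.88
R0 > 1, so the population is growing.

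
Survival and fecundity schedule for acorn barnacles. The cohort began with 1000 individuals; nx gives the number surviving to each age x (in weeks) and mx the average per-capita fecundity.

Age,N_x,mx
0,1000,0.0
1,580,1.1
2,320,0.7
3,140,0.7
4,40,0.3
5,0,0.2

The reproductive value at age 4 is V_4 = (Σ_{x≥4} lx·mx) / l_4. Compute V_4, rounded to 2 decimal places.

0.30

lx = nx/n0 = nx/1000: 1, 0.58, 0.32, 0.14, 0.04, 0
lx·mx for x ≥ 4: 0.012, 0 → sum = 0.012
V_4 = 0.012 / l_4 = 0.012 / 0.04 = 0.3 → 0.30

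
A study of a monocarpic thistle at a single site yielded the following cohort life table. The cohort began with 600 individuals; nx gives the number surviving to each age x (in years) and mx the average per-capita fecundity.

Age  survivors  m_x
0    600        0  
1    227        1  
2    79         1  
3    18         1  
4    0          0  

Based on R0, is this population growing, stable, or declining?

lx = nx/n0 = nx/600: 1, 0.37833…, 0.13167…, 0.03, 0
R0 = Σ lx·mx = 0 + 0.378333… + 0.131667… + 0.03 + 0 = 0.54…
R0 < 1, so the population is declining.

declining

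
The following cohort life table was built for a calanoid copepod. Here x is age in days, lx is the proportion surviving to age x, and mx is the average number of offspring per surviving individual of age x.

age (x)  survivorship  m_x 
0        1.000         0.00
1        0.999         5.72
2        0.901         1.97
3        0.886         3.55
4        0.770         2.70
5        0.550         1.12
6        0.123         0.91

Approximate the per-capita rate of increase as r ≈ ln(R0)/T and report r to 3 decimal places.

R0 = Σ lx·mx = 0 + 5.71428 + 1.77497 + 3.1453 + 2.079 + 0.616 + 0.11193 = 13.44148
Σ x·lx·mx = 30.7677; T = 30.7677/13.44148 = 2.28901…
r ≈ ln(R0)/T = ln(13.44148)/2.28901… = 1.13514… → 1.135

1.135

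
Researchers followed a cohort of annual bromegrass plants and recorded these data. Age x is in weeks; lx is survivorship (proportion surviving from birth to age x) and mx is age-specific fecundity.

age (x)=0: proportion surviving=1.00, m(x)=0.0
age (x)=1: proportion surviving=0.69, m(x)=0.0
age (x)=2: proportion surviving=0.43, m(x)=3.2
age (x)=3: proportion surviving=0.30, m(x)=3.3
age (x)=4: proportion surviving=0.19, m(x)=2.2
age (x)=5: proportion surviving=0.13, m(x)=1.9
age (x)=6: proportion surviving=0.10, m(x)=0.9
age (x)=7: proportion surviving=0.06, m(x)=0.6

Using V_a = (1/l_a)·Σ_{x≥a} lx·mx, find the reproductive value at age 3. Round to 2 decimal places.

5.94

lx·mx for x ≥ 3: 0.99, 0.418, 0.247, 0.09, 0.036 → sum = 1.781
V_3 = 1.781 / l_3 = 1.781 / 0.3 = 5.936667… → 5.94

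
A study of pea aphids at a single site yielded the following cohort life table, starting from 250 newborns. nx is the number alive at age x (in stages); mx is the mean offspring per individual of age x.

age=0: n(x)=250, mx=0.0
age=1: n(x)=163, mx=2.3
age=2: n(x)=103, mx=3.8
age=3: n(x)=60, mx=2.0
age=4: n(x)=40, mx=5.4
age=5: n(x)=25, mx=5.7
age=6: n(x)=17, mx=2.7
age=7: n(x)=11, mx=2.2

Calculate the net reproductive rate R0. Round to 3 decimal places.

lx = nx/n0 = nx/250: 1, 0.652, 0.412, 0.24, 0.16, 0.1, 0.068, 0.044
lx·mx by age: 0, 1.4996, 1.5656, 0.48, 0.864, 0.57, 0.1836, 0.0968
R0 = Σ lx·mx = 5.2596 → 5.260

5.260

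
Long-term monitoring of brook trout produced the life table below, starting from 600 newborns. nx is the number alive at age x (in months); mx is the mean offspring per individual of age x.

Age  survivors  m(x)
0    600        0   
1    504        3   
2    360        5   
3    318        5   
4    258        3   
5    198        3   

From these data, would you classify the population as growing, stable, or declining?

lx = nx/n0 = nx/600: 1, 0.84, 0.6, 0.53, 0.43, 0.33
R0 = Σ lx·mx = 0 + 2.52 + 3 + 2.65 + 1.29 + 0.99 = 10.45
R0 > 1, so the population is growing.

growing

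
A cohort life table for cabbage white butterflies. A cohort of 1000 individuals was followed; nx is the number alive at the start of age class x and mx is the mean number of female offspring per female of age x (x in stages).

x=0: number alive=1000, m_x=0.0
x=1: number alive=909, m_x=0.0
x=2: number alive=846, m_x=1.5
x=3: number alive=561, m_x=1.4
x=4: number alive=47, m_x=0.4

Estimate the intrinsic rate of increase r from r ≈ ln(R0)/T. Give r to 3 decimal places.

lx = nx/n0 = nx/1000: 1, 0.909, 0.846, 0.561, 0.047
R0 = Σ lx·mx = 0 + 0 + 1.269 + 0.7854 + 0.0188 = 2.0732
Σ x·lx·mx = 4.9694; T = 4.9694/2.0732 = 2.39697…
r ≈ ln(R0)/T = ln(2.0732)/2.39697… = 0.30417… → 0.304

0.304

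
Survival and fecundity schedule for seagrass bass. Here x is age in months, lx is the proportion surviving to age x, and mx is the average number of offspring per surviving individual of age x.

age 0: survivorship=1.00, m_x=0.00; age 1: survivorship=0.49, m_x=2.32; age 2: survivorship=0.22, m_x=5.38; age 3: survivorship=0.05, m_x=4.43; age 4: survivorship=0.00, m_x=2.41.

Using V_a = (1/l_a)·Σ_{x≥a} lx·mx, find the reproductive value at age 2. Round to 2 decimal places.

6.39

lx·mx for x ≥ 2: 1.1836, 0.2215, 0 → sum = 1.4051
V_2 = 1.4051 / l_2 = 1.4051 / 0.22 = 6.386818… → 6.39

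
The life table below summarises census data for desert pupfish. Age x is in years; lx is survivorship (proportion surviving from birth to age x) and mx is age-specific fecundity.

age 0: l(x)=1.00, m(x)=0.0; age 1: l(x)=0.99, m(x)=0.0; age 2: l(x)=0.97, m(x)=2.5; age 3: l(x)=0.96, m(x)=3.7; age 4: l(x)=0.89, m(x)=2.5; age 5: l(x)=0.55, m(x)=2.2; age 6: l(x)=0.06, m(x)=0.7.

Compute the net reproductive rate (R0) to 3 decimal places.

9.454

lx·mx by age: 0, 0, 2.425, 3.552, 2.225, 1.21, 0.042
R0 = Σ lx·mx = 9.454 → 9.454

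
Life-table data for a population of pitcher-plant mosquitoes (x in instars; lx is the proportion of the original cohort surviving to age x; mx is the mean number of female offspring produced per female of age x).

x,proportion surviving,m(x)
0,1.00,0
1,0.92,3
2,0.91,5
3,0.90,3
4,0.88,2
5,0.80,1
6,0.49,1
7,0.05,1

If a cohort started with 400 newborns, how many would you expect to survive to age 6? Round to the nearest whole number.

Expected survivors = N0 · l_6 = 400 × 0.49 = 196 → 196

196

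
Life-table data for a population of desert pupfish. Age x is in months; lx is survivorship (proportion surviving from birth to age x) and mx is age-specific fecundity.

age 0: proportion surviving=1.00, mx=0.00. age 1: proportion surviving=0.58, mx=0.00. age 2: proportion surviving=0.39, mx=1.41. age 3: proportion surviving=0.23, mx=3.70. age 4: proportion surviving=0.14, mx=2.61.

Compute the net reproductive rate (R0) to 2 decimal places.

1.77

lx·mx by age: 0, 0, 0.5499, 0.851, 0.3654
R0 = Σ lx·mx = 1.7663 → 1.77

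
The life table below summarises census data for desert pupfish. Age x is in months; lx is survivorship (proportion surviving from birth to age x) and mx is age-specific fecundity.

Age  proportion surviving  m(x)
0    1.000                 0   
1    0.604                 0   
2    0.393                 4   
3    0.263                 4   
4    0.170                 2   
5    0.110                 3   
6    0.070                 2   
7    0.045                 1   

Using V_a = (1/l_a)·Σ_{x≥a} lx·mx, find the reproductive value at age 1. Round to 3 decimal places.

lx·mx for x ≥ 1: 0, 1.572, 1.052, 0.34, 0.33, 0.14, 0.045 → sum = 3.479
V_1 = 3.479 / l_1 = 3.479 / 0.604 = 5.759934… → 5.760

5.760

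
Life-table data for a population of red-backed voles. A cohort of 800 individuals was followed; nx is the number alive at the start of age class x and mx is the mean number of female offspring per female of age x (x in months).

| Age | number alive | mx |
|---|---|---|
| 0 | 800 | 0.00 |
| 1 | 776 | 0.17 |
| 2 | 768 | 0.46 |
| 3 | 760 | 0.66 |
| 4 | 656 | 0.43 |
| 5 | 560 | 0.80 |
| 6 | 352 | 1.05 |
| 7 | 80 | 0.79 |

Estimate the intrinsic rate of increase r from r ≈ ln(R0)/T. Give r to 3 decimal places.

lx = nx/n0 = nx/800: 1, 0.97, 0.96, 0.95, 0.82, 0.7, 0.44, 0.1
R0 = Σ lx·mx = 0 + 0.1649 + 0.4416 + 0.627 + 0.3526 + 0.56 + 0.462 + 0.079 = 2.6871
Σ x·lx·mx = 10.4645; T = 10.4645/2.6871 = 3.89435…
r ≈ ln(R0)/T = ln(2.6871)/3.89435… = 0.25382… → 0.254

0.254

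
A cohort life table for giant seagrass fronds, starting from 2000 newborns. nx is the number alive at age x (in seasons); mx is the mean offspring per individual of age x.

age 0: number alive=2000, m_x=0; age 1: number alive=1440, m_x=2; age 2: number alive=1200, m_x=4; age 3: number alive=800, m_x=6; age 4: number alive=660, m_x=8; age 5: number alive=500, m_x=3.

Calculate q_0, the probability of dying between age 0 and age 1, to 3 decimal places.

lx = nx/n0 = nx/2000: 1, 0.72, 0.6, 0.4, 0.33, 0.25
q_0 = (l_0 − l_1) / l_0 = (1 − 0.72) / 1
     = 0.28 / 1 = 0.28 → 0.280

0.280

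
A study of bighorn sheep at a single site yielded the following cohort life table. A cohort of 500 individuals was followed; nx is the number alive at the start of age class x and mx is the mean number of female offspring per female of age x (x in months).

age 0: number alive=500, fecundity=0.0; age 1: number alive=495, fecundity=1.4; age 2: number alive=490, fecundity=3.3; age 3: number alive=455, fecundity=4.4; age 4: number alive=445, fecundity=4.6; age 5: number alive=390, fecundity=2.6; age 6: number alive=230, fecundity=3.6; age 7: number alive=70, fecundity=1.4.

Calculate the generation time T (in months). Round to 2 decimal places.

lx = nx/n0 = nx/500: 1, 0.99, 0.98, 0.91, 0.89, 0.78, 0.46, 0.14
lx·mx: 0, 1.386, 3.234, 4.004, 4.094, 2.028, 1.656, 0.196 → R0 = 16.598
x·lx·mx: 0, 1.386, 6.468, 12.012, 16.376, 10.14, 9.936, 1.372 → Σ = 57.69
T = 57.69 / 16.598 = 3.47572… → 3.48

3.48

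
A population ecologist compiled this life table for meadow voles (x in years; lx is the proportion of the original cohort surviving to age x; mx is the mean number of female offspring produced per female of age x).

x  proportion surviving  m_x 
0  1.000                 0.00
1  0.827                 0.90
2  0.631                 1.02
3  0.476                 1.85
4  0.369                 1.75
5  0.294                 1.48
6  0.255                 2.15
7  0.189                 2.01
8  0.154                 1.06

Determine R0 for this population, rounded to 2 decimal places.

lx·mx by age: 0, 0.7443, 0.64362, 0.8806, 0.64575, 0.43512, 0.54825, 0.37989, 0.16324
R0 = Σ lx·mx = 4.44077 → 4.44

4.44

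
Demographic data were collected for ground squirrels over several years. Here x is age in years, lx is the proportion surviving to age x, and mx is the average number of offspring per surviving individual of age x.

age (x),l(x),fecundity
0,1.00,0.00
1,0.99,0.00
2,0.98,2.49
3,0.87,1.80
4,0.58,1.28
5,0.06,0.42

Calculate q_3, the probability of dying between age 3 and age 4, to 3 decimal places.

q_3 = (l_3 − l_4) / l_3 = (0.87 − 0.58) / 0.87
     = 0.29 / 0.87 = 0.333333… → 0.333

0.333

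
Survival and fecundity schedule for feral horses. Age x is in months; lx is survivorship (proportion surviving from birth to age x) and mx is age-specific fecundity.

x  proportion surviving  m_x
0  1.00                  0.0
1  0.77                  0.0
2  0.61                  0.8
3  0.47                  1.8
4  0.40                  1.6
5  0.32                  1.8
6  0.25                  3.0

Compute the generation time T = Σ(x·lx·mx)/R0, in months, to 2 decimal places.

lx·mx: 0, 0, 0.488, 0.846, 0.64, 0.576, 0.75 → R0 = 3.3
x·lx·mx: 0, 0, 0.976, 2.538, 2.56, 2.88, 4.5 → Σ = 13.454
T = 13.454 / 3.3 = 4.07697… → 4.08

4.08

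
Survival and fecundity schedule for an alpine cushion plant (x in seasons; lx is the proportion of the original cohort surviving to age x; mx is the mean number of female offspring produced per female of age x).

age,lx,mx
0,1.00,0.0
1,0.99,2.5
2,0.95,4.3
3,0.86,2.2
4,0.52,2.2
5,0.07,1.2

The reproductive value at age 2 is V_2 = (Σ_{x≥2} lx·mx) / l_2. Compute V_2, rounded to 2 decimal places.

7.58

lx·mx for x ≥ 2: 4.085, 1.892, 1.144, 0.084 → sum = 7.205
V_2 = 7.205 / l_2 = 7.205 / 0.95 = 7.584211… → 7.58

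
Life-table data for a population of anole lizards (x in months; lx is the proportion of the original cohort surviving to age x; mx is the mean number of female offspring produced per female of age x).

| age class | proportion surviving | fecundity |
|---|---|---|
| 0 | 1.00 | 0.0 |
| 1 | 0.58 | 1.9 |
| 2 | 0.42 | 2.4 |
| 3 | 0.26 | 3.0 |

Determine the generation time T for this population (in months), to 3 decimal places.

lx·mx: 0, 1.102, 1.008, 0.78 → R0 = 2.89
x·lx·mx: 0, 1.102, 2.016, 2.34 → Σ = 5.458
T = 5.458 / 2.89 = 1.888581… → 1.889

1.889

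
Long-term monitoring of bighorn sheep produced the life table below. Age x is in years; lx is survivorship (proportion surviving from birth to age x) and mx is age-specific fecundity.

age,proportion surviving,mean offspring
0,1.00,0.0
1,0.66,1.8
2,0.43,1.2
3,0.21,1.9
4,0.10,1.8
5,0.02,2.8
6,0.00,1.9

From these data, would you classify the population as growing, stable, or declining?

growing

R0 = Σ lx·mx = 0 + 1.188 + 0.516 + 0.399 + 0.18 + 0.056 + 0 = 2.339
R0 > 1, so the population is growing.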